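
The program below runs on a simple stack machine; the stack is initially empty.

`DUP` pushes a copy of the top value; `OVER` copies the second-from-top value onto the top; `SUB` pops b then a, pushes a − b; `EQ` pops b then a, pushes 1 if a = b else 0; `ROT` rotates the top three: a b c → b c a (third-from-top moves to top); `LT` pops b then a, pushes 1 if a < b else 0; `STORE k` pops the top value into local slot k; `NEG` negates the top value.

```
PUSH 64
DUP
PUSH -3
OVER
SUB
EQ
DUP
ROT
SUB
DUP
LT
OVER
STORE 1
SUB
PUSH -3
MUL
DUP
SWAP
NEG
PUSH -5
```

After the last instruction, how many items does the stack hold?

3

PUSH 64 → [64]
DUP     → [64, 64]
PUSH -3 → [64, 64, -3]
OVER    → [64, 64, -3, 64]
SUB     → [64, 64, -67]
EQ      → [64, 0]
DUP     → [64, 0, 0]
ROT     → [0, 0, 64]
SUB     → [0, -64]
DUP     → [0, -64, -64]
LT      → [0, 0]
OVER    → [0, 0, 0]
STORE 1 → [0, 0]
SUB     → [0]
PUSH -3 → [0, -3]
MUL     → [0]
DUP     → [0, 0]
SWAP    → [0, 0]
NEG     → [0, 0]
PUSH -5 → [0, 0, -5]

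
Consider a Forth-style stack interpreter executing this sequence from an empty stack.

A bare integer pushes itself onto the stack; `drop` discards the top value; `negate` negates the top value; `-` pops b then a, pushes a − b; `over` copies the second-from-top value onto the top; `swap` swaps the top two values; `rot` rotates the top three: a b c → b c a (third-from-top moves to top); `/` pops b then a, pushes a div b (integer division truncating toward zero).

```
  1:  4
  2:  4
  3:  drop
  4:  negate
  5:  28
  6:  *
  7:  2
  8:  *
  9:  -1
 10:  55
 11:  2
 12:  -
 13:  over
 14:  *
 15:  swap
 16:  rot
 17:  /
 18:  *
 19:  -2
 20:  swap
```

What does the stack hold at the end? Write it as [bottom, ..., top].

4      -> [4]
4      -> [4, 4]
drop   -> [4]
negate -> [-4]
28     -> [-4, 28]
*      -> [-112]
2      -> [-112, 2]
*      -> [-224]
-1     -> [-224, -1]
55     -> [-224, -1, 55]
2      -> [-224, -1, 55, 2]
-      -> [-224, -1, 53]
over   -> [-224, -1, 53, -1]
*      -> [-224, -1, -53]
swap   -> [-224, -53, -1]
rot    -> [-53, -1, -224]
/      -> [-53, 0]
*      -> [0]
-2     -> [0, -2]
swap   -> [-2, 0]

[-2, 0]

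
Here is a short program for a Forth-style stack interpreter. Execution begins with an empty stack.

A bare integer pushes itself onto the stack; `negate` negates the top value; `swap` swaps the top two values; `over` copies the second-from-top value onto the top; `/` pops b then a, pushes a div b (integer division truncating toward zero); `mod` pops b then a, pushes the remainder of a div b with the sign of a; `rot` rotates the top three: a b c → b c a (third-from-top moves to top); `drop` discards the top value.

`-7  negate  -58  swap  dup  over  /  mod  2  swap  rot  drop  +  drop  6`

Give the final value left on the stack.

-7     -> [-7]
negate -> [7]
-58    -> [7, -58]
swap   -> [-58, 7]
dup    -> [-58, 7, 7]
over   -> [-58, 7, 7, 7]
/      -> [-58, 7, 1]
mod    -> [-58, 0]
2      -> [-58, 0, 2]
swap   -> [-58, 2, 0]
rot    -> [2, 0, -58]
drop   -> [2, 0]
+      -> [2]
drop   -> []
6      -> [6]

6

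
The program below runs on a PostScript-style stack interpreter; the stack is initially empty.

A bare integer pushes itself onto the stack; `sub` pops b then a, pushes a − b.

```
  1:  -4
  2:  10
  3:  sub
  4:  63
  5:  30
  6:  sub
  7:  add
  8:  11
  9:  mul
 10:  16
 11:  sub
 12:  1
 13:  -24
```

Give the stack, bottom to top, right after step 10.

[209, 16]

-4  -> [-4]
10  -> [-4, 10]
sub -> [-14]
63  -> [-14, 63]
30  -> [-14, 63, 30]
sub -> [-14, 33]
add -> [19]
11  -> [19, 11]
mul -> [209]
16  -> [209, 16]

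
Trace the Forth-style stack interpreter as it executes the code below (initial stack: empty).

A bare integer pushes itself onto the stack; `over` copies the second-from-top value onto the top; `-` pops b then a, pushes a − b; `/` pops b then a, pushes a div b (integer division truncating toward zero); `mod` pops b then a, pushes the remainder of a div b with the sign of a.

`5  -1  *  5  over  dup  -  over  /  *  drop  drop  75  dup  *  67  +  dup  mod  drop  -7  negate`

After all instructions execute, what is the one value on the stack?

5       [5]
-1      [5, -1]
*       [-5]
5       [-5, 5]
over    [-5, 5, -5]
dup     [-5, 5, -5, -5]
-       [-5, 5, 0]
over    [-5, 5, 0, 5]
/       [-5, 5, 0]
*       [-5, 0]
drop    [-5]
drop    []
75      [75]
dup     [75, 75]
*       [5625]
67      [5625, 67]
+       [5692]
dup     [5692, 5692]
mod     [0]
drop    []
-7      [-7]
negate  [7]

7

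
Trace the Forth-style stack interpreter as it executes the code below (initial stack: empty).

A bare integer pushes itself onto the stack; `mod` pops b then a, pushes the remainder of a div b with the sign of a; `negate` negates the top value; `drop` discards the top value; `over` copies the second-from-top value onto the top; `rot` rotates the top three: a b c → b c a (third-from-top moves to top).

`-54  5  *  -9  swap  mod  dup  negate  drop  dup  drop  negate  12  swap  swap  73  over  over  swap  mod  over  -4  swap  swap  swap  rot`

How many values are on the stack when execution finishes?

6

-54     [-54]
5       [-54, 5]
*       [-270]
-9      [-270, -9]
swap    [-9, -270]
mod     [-9]
dup     [-9, -9]
negate  [-9, 9]
drop    [-9]
dup     [-9, -9]
drop    [-9]
negate  [9]
12      [9, 12]
swap    [12, 9]
swap    [9, 12]
73      [9, 12, 73]
over    [9, 12, 73, 12]
over    [9, 12, 73, 12, 73]
swap    [9, 12, 73, 73, 12]
mod     [9, 12, 73, 1]
over    [9, 12, 73, 1, 73]
-4      [9, 12, 73, 1, 73, -4]
swap    [9, 12, 73, 1, -4, 73]
swap    [9, 12, 73, 1, 73, -4]
swap    [9, 12, 73, 1, -4, 73]
rot     [9, 12, 73, -4, 73, 1]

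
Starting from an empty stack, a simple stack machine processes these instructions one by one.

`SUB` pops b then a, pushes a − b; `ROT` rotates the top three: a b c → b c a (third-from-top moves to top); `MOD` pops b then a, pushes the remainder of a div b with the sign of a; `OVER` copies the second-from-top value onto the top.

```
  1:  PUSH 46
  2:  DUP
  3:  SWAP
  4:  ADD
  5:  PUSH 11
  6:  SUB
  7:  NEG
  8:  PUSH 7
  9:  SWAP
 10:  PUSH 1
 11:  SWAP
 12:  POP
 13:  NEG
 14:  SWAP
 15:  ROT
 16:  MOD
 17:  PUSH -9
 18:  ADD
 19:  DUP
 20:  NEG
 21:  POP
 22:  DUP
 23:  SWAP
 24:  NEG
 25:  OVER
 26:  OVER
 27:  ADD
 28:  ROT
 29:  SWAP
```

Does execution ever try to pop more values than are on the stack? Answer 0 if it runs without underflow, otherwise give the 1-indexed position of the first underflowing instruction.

PUSH 46 → [46]
DUP     → [46, 46]
SWAP    → [46, 46]
ADD     → [92]
PUSH 11 → [92, 11]
SUB     → [81]
NEG     → [-81]
PUSH 7  → [-81, 7]
SWAP    → [7, -81]
PUSH 1  → [7, -81, 1]
SWAP    → [7, 1, -81]
POP     → [7, 1]
NEG     → [7, -1]
SWAP    → [-1, 7]
ROT  — needs 3 operands, stack has 2 → underflow

15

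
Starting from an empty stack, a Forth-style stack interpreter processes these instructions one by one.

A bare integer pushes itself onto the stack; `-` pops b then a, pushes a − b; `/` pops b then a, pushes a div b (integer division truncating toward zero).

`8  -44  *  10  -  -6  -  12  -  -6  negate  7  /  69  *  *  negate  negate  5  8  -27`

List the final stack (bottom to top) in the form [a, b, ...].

[0, 5, 8, -27]

8      → 8
-44    → 8 -44
*      → -352
10     → -352 10
-      → -362
-6     → -362 -6
-      → -356
12     → -356 12
-      → -368
-6     → -368 -6
negate → -368 6
7      → -368 6 7
/      → -368 0
69     → -368 0 69
*      → -368 0
*      → 0
negate → 0
negate → 0
5      → 0 5
8      → 0 5 8
-27    → 0 5 8 -27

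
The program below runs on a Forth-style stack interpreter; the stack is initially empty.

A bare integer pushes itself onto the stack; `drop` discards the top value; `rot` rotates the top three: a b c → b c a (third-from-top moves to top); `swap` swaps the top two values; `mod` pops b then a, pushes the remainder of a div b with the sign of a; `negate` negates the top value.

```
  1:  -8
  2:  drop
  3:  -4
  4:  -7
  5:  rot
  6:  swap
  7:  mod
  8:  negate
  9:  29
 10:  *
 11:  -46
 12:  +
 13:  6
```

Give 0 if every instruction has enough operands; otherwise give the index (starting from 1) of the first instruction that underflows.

-8   -> [-8]
drop -> []
-4   -> [-4]
-7   -> [-4, -7]
rot  — needs 3 operands, stack has 2 → underflow

5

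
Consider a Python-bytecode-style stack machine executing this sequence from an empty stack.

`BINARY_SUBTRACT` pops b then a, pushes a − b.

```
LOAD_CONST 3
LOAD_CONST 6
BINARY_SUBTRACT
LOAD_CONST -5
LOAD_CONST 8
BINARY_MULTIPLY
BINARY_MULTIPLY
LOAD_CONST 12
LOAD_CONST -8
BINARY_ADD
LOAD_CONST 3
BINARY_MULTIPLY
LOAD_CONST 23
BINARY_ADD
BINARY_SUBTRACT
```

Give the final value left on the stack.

85

LOAD_CONST 3    -> 3
LOAD_CONST 6    -> 3 6
BINARY_SUBTRACT -> -3
LOAD_CONST -5   -> -3 -5
LOAD_CONST 8    -> -3 -5 8
BINARY_MULTIPLY -> -3 -40
BINARY_MULTIPLY -> 120
LOAD_CONST 12   -> 120 12
LOAD_CONST -8   -> 120 12 -8
BINARY_ADD      -> 120 4
LOAD_CONST 3    -> 120 4 3
BINARY_MULTIPLY -> 120 12
LOAD_CONST 23   -> 120 12 23
BINARY_ADD      -> 120 35
BINARY_SUBTRACT -> 85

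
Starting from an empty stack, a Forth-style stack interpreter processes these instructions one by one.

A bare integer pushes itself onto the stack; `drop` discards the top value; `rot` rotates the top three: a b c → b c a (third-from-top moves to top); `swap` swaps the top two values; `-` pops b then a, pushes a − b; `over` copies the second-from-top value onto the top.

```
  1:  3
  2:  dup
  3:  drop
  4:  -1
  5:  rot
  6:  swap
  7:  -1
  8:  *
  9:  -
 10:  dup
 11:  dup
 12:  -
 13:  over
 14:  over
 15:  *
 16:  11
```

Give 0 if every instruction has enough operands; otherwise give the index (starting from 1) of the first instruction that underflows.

5

3     3
dup   3 3
drop  3
-1    3 -1
rot  — needs 3 operands, stack has 2 → underflow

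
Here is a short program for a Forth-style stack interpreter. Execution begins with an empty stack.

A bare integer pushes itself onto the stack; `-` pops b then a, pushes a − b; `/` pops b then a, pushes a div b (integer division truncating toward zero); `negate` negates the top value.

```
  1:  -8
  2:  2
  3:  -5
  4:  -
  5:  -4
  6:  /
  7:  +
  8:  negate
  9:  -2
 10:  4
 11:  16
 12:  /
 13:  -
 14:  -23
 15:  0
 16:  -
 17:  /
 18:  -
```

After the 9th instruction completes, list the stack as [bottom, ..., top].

-8      -8
2       -8 2
-5      -8 2 -5
-       -8 7
-4      -8 7 -4
/       -8 -1
+       -9
negate  9
-2      9 -2

[9, -2]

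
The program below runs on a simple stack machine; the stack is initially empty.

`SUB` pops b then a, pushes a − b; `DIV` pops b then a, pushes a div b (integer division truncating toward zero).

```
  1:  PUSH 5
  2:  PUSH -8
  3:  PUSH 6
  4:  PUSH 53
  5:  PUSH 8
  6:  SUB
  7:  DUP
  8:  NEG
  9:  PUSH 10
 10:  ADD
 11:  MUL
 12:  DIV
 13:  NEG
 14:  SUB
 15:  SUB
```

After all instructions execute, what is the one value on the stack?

13

PUSH 5  : [5]
PUSH -8 : [5, -8]
PUSH 6  : [5, -8, 6]
PUSH 53 : [5, -8, 6, 53]
PUSH 8  : [5, -8, 6, 53, 8]
SUB     : [5, -8, 6, 45]
DUP     : [5, -8, 6, 45, 45]
NEG     : [5, -8, 6, 45, -45]
PUSH 10 : [5, -8, 6, 45, -45, 10]
ADD     : [5, -8, 6, 45, -35]
MUL     : [5, -8, 6, -1575]
DIV     : [5, -8, 0]
NEG     : [5, -8, 0]
SUB     : [5, -8]
SUB     : [13]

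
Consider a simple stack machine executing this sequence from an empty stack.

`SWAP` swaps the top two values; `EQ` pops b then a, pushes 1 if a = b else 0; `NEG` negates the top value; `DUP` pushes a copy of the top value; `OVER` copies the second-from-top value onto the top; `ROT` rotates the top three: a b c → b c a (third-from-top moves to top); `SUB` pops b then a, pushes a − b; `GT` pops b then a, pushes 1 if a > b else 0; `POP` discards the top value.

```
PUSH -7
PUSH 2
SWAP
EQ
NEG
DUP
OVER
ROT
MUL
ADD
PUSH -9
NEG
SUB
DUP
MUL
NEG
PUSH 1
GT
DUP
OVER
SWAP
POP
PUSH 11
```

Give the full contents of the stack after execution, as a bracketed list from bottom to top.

[0, 0, 11]

PUSH -7 -> [-7]
PUSH 2  -> [-7, 2]
SWAP    -> [2, -7]
EQ      -> [0]
NEG     -> [0]
DUP     -> [0, 0]
OVER    -> [0, 0, 0]
ROT     -> [0, 0, 0]
MUL     -> [0, 0]
ADD     -> [0]
PUSH -9 -> [0, -9]
NEG     -> [0, 9]
SUB     -> [-9]
DUP     -> [-9, -9]
MUL     -> [81]
NEG     -> [-81]
PUSH 1  -> [-81, 1]
GT      -> [0]
DUP     -> [0, 0]
OVER    -> [0, 0, 0]
SWAP    -> [0, 0, 0]
POP     -> [0, 0]
PUSH 11 -> [0, 0, 11]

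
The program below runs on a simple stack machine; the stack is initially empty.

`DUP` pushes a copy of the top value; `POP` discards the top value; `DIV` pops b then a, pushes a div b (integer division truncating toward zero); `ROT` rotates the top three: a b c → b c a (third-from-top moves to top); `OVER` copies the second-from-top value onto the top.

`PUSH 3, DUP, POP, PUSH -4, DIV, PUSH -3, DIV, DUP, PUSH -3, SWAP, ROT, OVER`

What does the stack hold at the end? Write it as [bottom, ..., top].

PUSH 3  -> 3
DUP     -> 3 3
POP     -> 3
PUSH -4 -> 3 -4
DIV     -> 0
PUSH -3 -> 0 -3
DIV     -> 0
DUP     -> 0 0
PUSH -3 -> 0 0 -3
SWAP    -> 0 -3 0
ROT     -> -3 0 0
OVER    -> -3 0 0 0

[-3, 0, 0, 0]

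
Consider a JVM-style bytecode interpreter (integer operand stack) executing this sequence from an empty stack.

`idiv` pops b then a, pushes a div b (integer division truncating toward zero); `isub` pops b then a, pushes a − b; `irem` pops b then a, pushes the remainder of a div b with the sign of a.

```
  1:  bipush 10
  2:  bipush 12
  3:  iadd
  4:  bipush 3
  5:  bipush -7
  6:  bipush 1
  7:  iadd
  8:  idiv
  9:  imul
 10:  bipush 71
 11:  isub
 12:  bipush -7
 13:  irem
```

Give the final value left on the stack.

bipush 10 → 10
bipush 12 → 10 12
iadd      → 22
bipush 3  → 22 3
bipush -7 → 22 3 -7
bipush 1  → 22 3 -7 1
iadd      → 22 3 -6
idiv      → 22 0
imul      → 0
bipush 71 → 0 71
isub      → -71
bipush -7 → -71 -7
irem      → -1

-1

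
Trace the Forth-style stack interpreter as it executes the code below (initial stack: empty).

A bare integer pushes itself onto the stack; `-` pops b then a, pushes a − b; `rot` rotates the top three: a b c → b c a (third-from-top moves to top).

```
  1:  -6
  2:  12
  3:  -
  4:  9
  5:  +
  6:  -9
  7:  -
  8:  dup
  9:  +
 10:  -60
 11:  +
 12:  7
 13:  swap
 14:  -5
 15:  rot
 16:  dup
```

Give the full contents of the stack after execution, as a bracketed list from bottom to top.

-6   -> -6
12   -> -6 12
-    -> -18
9    -> -18 9
+    -> -9
-9   -> -9 -9
-    -> 0
dup  -> 0 0
+    -> 0
-60  -> 0 -60
+    -> -60
7    -> -60 7
swap -> 7 -60
-5   -> 7 -60 -5
rot  -> -60 -5 7
dup  -> -60 -5 7 7

[-60, -5, 7, 7]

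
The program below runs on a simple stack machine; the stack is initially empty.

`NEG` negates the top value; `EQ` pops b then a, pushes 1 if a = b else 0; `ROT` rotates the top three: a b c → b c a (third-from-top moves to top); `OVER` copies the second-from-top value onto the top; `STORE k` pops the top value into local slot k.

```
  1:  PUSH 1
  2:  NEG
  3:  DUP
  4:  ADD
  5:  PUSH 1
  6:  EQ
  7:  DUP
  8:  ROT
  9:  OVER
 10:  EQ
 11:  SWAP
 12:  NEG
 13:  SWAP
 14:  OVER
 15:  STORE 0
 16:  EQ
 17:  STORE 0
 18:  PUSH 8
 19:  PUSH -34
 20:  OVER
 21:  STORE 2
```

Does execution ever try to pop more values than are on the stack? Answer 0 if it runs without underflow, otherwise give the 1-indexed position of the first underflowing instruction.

8

PUSH 1 → [1]
NEG    → [-1]
DUP    → [-1, -1]
ADD    → [-2]
PUSH 1 → [-2, 1]
EQ     → [0]
DUP    → [0, 0]
ROT  — needs 3 operands, stack has 2 → underflow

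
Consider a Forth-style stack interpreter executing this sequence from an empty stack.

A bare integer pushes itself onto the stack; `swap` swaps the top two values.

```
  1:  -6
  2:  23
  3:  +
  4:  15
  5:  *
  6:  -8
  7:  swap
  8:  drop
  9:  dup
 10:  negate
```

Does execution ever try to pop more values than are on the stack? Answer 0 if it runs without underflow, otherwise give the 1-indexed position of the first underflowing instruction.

0

-6     → [-6]
23     → [-6, 23]
+      → [17]
15     → [17, 15]
*      → [255]
-8     → [255, -8]
swap   → [-8, 255]
drop   → [-8]
dup    → [-8, -8]
negate → [-8, 8]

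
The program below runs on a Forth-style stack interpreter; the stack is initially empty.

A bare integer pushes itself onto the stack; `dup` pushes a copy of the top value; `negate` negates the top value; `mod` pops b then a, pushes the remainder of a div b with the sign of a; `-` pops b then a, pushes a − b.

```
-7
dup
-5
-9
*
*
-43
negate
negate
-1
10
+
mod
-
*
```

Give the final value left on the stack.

2156

-7     → [-7]
dup    → [-7, -7]
-5     → [-7, -7, -5]
-9     → [-7, -7, -5, -9]
*      → [-7, -7, 45]
*      → [-7, -315]
-43    → [-7, -315, -43]
negate → [-7, -315, 43]
negate → [-7, -315, -43]
-1     → [-7, -315, -43, -1]
10     → [-7, -315, -43, -1, 10]
+      → [-7, -315, -43, 9]
mod    → [-7, -315, -7]
-      → [-7, -308]
*      → [2156]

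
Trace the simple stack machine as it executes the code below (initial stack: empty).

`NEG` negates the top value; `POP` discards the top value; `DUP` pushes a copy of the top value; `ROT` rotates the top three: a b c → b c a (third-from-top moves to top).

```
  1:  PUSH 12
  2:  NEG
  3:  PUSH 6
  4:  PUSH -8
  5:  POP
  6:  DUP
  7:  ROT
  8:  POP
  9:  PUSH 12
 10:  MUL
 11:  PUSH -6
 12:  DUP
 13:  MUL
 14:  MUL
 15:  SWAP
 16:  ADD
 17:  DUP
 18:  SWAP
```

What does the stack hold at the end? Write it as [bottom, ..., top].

[2598, 2598]

PUSH 12 -> [12]
NEG     -> [-12]
PUSH 6  -> [-12, 6]
PUSH -8 -> [-12, 6, -8]
POP     -> [-12, 6]
DUP     -> [-12, 6, 6]
ROT     -> [6, 6, -12]
POP     -> [6, 6]
PUSH 12 -> [6, 6, 12]
MUL     -> [6, 72]
PUSH -6 -> [6, 72, -6]
DUP     -> [6, 72, -6, -6]
MUL     -> [6, 72, 36]
MUL     -> [6, 2592]
SWAP    -> [2592, 6]
ADD     -> [2598]
DUP     -> [2598, 2598]
SWAP    -> [2598, 2598]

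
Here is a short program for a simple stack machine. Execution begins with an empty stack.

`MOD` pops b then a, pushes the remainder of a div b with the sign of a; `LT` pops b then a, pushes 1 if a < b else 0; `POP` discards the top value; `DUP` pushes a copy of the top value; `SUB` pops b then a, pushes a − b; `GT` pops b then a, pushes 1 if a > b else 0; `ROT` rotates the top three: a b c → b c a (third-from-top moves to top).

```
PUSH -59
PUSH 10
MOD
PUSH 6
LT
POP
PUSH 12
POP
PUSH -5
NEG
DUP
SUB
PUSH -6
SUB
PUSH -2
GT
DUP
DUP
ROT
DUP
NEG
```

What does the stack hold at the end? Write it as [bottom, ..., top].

[1, 1, 1, -1]

PUSH -59  -59
PUSH 10   -59 10
MOD       -9
PUSH 6    -9 6
LT        1
POP       (empty)
PUSH 12   12
POP       (empty)
PUSH -5   -5
NEG       5
DUP       5 5
SUB       0
PUSH -6   0 -6
SUB       6
PUSH -2   6 -2
GT        1
DUP       1 1
DUP       1 1 1
ROT       1 1 1
DUP       1 1 1 1
NEG       1 1 1 -1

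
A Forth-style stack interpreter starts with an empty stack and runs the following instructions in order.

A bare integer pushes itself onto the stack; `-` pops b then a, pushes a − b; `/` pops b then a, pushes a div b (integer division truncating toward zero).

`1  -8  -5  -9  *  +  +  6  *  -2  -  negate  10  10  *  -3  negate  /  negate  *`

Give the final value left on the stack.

7590

1       1
-8      1 -8
-5      1 -8 -5
-9      1 -8 -5 -9
*       1 -8 45
+       1 37
+       38
6       38 6
*       228
-2      228 -2
-       230
negate  -230
10      -230 10
10      -230 10 10
*       -230 100
-3      -230 100 -3
negate  -230 100 3
/       -230 33
negate  -230 -33
*       7590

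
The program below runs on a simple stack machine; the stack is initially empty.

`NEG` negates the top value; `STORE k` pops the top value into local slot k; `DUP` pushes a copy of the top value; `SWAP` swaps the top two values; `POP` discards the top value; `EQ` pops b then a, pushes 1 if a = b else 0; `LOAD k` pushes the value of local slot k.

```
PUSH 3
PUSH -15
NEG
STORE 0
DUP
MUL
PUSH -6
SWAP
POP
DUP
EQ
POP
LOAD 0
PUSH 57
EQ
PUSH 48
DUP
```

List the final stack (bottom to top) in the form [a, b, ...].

[0, 48, 48]

PUSH 3    [3]
PUSH -15  [3, -15]
NEG       [3, 15]
STORE 0   [3]
DUP       [3, 3]
MUL       [9]
PUSH -6   [9, -6]
SWAP      [-6, 9]
POP       [-6]
DUP       [-6, -6]
EQ        [1]
POP       []
LOAD 0    [15]
PUSH 57   [15, 57]
EQ        [0]
PUSH 48   [0, 48]
DUP       [0, 48, 48]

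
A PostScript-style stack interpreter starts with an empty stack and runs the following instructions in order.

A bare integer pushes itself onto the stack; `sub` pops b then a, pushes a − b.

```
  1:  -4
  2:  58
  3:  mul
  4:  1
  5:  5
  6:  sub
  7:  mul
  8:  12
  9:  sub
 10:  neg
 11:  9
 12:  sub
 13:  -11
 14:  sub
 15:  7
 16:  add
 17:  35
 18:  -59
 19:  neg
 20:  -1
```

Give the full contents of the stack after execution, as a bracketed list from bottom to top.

-4  → [-4]
58  → [-4, 58]
mul → [-232]
1   → [-232, 1]
5   → [-232, 1, 5]
sub → [-232, -4]
mul → [928]
12  → [928, 12]
sub → [916]
neg → [-916]
9   → [-916, 9]
sub → [-925]
-11 → [-925, -11]
sub → [-914]
7   → [-914, 7]
add → [-907]
35  → [-907, 35]
-59 → [-907, 35, -59]
neg → [-907, 35, 59]
-1  → [-907, 35, 59, -1]

[-907, 35, 59, -1]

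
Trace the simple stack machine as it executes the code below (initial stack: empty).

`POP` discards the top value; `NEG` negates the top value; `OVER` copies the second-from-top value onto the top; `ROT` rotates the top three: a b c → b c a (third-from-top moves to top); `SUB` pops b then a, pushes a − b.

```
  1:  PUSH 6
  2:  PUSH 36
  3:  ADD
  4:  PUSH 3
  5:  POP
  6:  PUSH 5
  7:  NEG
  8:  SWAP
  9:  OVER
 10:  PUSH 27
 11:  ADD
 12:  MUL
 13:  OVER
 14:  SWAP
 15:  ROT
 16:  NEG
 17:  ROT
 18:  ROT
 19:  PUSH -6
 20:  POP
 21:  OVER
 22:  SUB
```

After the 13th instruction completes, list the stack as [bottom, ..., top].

PUSH 6  : 6
PUSH 36 : 6 36
ADD     : 42
PUSH 3  : 42 3
POP     : 42
PUSH 5  : 42 5
NEG     : 42 -5
SWAP    : -5 42
OVER    : -5 42 -5
PUSH 27 : -5 42 -5 27
ADD     : -5 42 22
MUL     : -5 924
OVER    : -5 924 -5

[-5, 924, -5]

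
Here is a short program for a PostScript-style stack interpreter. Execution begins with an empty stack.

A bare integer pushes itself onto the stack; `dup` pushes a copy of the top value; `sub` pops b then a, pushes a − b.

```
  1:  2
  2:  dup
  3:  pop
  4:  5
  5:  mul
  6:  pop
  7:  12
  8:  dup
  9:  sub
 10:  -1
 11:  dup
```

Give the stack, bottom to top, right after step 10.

[0, -1]

2    [2]
dup  [2, 2]
pop  [2]
5    [2, 5]
mul  [10]
pop  []
12   [12]
dup  [12, 12]
sub  [0]
-1   [0, -1]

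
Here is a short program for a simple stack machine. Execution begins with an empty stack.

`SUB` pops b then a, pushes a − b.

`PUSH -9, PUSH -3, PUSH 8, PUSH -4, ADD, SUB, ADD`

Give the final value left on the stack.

-16

PUSH -9  [-9]
PUSH -3  [-9, -3]
PUSH 8   [-9, -3, 8]
PUSH -4  [-9, -3, 8, -4]
ADD      [-9, -3, 4]
SUB      [-9, -7]
ADD      [-16]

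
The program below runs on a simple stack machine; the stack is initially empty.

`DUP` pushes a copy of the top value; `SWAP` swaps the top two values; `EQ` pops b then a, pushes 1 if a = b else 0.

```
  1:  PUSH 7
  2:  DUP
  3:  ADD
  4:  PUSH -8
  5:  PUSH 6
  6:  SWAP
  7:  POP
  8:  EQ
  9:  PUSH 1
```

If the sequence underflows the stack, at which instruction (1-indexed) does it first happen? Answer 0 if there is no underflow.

PUSH 7  → 7
DUP     → 7 7
ADD     → 14
PUSH -8 → 14 -8
PUSH 6  → 14 -8 6
SWAP    → 14 6 -8
POP     → 14 6
EQ      → 0
PUSH 1  → 0 1

0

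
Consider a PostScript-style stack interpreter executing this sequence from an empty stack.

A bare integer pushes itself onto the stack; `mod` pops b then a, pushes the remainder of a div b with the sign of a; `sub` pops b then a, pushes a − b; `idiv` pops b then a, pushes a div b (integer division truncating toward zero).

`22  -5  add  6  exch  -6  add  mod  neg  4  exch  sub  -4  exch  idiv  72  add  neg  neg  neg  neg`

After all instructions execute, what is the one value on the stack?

72

22   → [22]
-5   → [22, -5]
add  → [17]
6    → [17, 6]
exch → [6, 17]
-6   → [6, 17, -6]
add  → [6, 11]
mod  → [6]
neg  → [-6]
4    → [-6, 4]
exch → [4, -6]
sub  → [10]
-4   → [10, -4]
exch → [-4, 10]
idiv → [0]
72   → [0, 72]
add  → [72]
neg  → [-72]
neg  → [72]
neg  → [-72]
neg  → [72]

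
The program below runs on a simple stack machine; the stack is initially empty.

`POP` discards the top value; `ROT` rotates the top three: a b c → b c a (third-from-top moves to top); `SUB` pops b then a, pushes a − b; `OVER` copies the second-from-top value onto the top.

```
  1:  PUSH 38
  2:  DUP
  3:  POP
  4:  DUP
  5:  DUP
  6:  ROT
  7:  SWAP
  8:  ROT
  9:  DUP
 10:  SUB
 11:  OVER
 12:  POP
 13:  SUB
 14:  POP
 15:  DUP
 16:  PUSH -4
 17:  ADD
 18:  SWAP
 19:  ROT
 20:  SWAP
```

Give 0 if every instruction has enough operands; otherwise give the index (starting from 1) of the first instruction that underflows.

19

PUSH 38 -> 38
DUP     -> 38 38
POP     -> 38
DUP     -> 38 38
DUP     -> 38 38 38
ROT     -> 38 38 38
SWAP    -> 38 38 38
ROT     -> 38 38 38
DUP     -> 38 38 38 38
SUB     -> 38 38 0
OVER    -> 38 38 0 38
POP     -> 38 38 0
SUB     -> 38 38
POP     -> 38
DUP     -> 38 38
PUSH -4 -> 38 38 -4
ADD     -> 38 34
SWAP    -> 34 38
ROT  — needs 3 operands, stack has 2 → underflow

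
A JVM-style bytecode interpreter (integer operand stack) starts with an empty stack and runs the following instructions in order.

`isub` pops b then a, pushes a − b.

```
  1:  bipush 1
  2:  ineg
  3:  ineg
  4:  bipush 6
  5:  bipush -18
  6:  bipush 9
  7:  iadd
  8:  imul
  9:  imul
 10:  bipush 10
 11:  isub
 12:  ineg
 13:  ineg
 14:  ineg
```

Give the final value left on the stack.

64

bipush 1   -> 1
ineg       -> -1
ineg       -> 1
bipush 6   -> 1 6
bipush -18 -> 1 6 -18
bipush 9   -> 1 6 -18 9
iadd       -> 1 6 -9
imul       -> 1 -54
imul       -> -54
bipush 10  -> -54 10
isub       -> -64
ineg       -> 64
ineg       -> -64
ineg       -> 64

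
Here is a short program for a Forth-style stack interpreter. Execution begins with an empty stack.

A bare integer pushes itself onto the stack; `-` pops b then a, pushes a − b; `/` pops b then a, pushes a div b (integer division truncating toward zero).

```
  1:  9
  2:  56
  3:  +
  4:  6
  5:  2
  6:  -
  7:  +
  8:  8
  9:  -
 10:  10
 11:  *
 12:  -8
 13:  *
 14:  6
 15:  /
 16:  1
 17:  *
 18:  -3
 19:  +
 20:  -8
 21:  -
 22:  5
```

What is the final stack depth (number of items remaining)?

9  → 9
56 → 9 56
+  → 65
6  → 65 6
2  → 65 6 2
-  → 65 4
+  → 69
8  → 69 8
-  → 61
10 → 61 10
*  → 610
-8 → 610 -8
*  → -4880
6  → -4880 6
/  → -813
1  → -813 1
*  → -813
-3 → -813 -3
+  → -816
-8 → -816 -8
-  → -808
5  → -808 5

2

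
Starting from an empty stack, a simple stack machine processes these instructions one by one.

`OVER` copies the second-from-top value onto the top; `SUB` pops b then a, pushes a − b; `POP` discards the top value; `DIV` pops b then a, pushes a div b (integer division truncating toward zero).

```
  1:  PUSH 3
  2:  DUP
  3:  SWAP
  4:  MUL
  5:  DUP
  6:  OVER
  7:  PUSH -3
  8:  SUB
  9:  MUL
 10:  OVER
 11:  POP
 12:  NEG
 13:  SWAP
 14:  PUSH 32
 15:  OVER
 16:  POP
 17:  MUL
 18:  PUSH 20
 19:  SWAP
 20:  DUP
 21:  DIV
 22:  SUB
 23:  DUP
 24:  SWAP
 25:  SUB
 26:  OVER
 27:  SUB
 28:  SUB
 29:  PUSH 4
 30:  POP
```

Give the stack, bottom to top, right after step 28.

[-216]

PUSH 3  : [3]
DUP     : [3, 3]
SWAP    : [3, 3]
MUL     : [9]
DUP     : [9, 9]
OVER    : [9, 9, 9]
PUSH -3 : [9, 9, 9, -3]
SUB     : [9, 9, 12]
MUL     : [9, 108]
OVER    : [9, 108, 9]
POP     : [9, 108]
NEG     : [9, -108]
SWAP    : [-108, 9]
PUSH 32 : [-108, 9, 32]
OVER    : [-108, 9, 32, 9]
POP     : [-108, 9, 32]
MUL     : [-108, 288]
PUSH 20 : [-108, 288, 20]
SWAP    : [-108, 20, 288]
DUP     : [-108, 20, 288, 288]
DIV     : [-108, 20, 1]
SUB     : [-108, 19]
DUP     : [-108, 19, 19]
SWAP    : [-108, 19, 19]
SUB     : [-108, 0]
OVER    : [-108, 0, -108]
SUB     : [-108, 108]
SUB     : [-216]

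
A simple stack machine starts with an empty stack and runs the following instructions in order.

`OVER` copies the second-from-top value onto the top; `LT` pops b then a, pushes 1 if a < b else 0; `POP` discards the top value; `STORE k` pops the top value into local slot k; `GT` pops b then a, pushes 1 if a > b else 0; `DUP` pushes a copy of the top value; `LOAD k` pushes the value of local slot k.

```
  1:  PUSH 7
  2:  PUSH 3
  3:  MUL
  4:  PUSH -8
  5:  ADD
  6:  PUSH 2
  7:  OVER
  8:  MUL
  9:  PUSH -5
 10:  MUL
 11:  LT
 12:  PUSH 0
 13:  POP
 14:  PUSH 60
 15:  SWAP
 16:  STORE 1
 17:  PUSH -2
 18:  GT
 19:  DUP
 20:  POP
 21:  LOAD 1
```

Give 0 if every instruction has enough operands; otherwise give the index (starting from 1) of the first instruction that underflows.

0

PUSH 7  -> 7
PUSH 3  -> 7 3
MUL     -> 21
PUSH -8 -> 21 -8
ADD     -> 13
PUSH 2  -> 13 2
OVER    -> 13 2 13
MUL     -> 13 26
PUSH -5 -> 13 26 -5
MUL     -> 13 -130
LT      -> 0
PUSH 0  -> 0 0
POP     -> 0
PUSH 60 -> 0 60
SWAP    -> 60 0
STORE 1 -> 60
PUSH -2 -> 60 -2
GT      -> 1
DUP     -> 1 1
POP     -> 1
LOAD 1  -> 1 0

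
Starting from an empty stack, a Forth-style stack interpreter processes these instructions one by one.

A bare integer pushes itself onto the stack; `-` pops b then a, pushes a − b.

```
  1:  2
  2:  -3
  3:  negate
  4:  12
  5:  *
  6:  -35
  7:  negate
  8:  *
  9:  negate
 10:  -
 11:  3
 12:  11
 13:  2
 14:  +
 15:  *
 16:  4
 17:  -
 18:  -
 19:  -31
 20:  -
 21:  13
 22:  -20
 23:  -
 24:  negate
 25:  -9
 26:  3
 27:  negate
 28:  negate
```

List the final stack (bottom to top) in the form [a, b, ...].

2      → [2]
-3     → [2, -3]
negate → [2, 3]
12     → [2, 3, 12]
*      → [2, 36]
-35    → [2, 36, -35]
negate → [2, 36, 35]
*      → [2, 1260]
negate → [2, -1260]
-      → [1262]
3      → [1262, 3]
11     → [1262, 3, 11]
2      → [1262, 3, 11, 2]
+      → [1262, 3, 13]
*      → [1262, 39]
4      → [1262, 39, 4]
-      → [1262, 35]
-      → [1227]
-31    → [1227, -31]
-      → [1258]
13     → [1258, 13]
-20    → [1258, 13, -20]
-      → [1258, 33]
negate → [1258, -33]
-9     → [1258, -33, -9]
3      → [1258, -33, -9, 3]
negate → [1258, -33, -9, -3]
negate → [1258, -33, -9, 3]

[1258, -33, -9, 3]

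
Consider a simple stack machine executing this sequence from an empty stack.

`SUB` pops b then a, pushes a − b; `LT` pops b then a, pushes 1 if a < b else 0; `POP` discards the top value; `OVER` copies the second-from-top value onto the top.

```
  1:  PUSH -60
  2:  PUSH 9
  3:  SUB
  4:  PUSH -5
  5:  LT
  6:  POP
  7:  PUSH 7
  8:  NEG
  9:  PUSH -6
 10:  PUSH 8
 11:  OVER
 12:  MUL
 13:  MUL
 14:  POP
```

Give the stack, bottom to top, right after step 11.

PUSH -60 -> [-60]
PUSH 9   -> [-60, 9]
SUB      -> [-69]
PUSH -5  -> [-69, -5]
LT       -> [1]
POP      -> []
PUSH 7   -> [7]
NEG      -> [-7]
PUSH -6  -> [-7, -6]
PUSH 8   -> [-7, -6, 8]
OVER     -> [-7, -6, 8, -6]

[-7, -6, 8, -6]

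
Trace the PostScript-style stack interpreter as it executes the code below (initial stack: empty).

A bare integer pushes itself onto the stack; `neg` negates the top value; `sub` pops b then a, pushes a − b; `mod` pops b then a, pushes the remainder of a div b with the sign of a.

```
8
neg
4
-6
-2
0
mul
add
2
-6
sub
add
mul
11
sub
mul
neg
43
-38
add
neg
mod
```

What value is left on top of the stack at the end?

-4

8   → [8]
neg → [-8]
4   → [-8, 4]
-6  → [-8, 4, -6]
-2  → [-8, 4, -6, -2]
0   → [-8, 4, -6, -2, 0]
mul → [-8, 4, -6, 0]
add → [-8, 4, -6]
2   → [-8, 4, -6, 2]
-6  → [-8, 4, -6, 2, -6]
sub → [-8, 4, -6, 8]
add → [-8, 4, 2]
mul → [-8, 8]
11  → [-8, 8, 11]
sub → [-8, -3]
mul → [24]
neg → [-24]
43  → [-24, 43]
-38 → [-24, 43, -38]
add → [-24, 5]
neg → [-24, -5]
mod → [-4]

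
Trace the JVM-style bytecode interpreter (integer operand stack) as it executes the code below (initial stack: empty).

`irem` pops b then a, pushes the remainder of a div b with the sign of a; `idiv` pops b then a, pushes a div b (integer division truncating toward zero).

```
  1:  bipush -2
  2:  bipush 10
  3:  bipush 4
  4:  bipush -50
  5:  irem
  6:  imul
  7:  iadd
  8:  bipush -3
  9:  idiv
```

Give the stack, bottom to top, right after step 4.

bipush -2  -> -2
bipush 10  -> -2 10
bipush 4   -> -2 10 4
bipush -50 -> -2 10 4 -50

[-2, 10, 4, -50]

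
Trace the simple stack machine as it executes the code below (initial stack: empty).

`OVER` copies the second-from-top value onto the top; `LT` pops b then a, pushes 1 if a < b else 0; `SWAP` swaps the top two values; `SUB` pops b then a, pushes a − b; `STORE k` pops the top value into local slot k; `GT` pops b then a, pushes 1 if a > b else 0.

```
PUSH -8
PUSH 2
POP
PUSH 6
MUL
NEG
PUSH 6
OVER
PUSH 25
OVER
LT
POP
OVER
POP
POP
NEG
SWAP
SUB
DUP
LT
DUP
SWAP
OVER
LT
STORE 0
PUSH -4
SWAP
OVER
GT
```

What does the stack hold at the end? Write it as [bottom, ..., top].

PUSH -8 : -8
PUSH 2  : -8 2
POP     : -8
PUSH 6  : -8 6
MUL     : -48
NEG     : 48
PUSH 6  : 48 6
OVER    : 48 6 48
PUSH 25 : 48 6 48 25
OVER    : 48 6 48 25 48
LT      : 48 6 48 1
POP     : 48 6 48
OVER    : 48 6 48 6
POP     : 48 6 48
POP     : 48 6
NEG     : 48 -6
SWAP    : -6 48
SUB     : -54
DUP     : -54 -54
LT      : 0
DUP     : 0 0
SWAP    : 0 0
OVER    : 0 0 0
LT      : 0 0
STORE 0 : 0
PUSH -4 : 0 -4
SWAP    : -4 0
OVER    : -4 0 -4
GT      : -4 1

[-4, 1]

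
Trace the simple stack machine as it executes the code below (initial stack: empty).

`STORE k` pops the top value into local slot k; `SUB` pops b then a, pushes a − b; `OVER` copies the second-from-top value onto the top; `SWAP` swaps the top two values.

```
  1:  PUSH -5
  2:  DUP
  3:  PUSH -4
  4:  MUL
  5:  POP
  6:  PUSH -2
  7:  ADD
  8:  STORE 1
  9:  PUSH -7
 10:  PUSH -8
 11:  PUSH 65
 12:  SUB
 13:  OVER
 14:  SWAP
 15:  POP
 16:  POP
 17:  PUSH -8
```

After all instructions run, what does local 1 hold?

PUSH -5 : -5
DUP     : -5 -5
PUSH -4 : -5 -5 -4
MUL     : -5 20
POP     : -5
PUSH -2 : -5 -2
ADD     : -7
STORE 1 : (empty)
PUSH -7 : -7
PUSH -8 : -7 -8
PUSH 65 : -7 -8 65
SUB     : -7 -73
OVER    : -7 -73 -7
SWAP    : -7 -7 -73
POP     : -7 -7
POP     : -7
PUSH -8 : -7 -8

-7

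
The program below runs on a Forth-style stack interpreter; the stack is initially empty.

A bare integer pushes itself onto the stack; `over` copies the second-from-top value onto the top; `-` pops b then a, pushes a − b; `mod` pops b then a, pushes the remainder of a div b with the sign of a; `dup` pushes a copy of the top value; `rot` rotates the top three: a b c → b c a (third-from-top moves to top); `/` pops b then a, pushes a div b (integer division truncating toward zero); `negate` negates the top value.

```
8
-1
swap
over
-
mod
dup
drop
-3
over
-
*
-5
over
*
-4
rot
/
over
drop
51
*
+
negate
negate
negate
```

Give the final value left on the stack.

8      : 8
-1     : 8 -1
swap   : -1 8
over   : -1 8 -1
-      : -1 9
mod    : -1
dup    : -1 -1
drop   : -1
-3     : -1 -3
over   : -1 -3 -1
-      : -1 -2
*      : 2
-5     : 2 -5
over   : 2 -5 2
*      : 2 -10
-4     : 2 -10 -4
rot    : -10 -4 2
/      : -10 -2
over   : -10 -2 -10
drop   : -10 -2
51     : -10 -2 51
*      : -10 -102
+      : -112
negate : 112
negate : -112
negate : 112

112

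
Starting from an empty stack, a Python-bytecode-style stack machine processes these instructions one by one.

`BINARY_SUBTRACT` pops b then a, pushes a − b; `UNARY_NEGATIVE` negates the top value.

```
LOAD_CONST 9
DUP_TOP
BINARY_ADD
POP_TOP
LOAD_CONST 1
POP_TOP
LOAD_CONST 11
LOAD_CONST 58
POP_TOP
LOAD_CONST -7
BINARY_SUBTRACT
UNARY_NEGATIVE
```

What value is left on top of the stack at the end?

LOAD_CONST 9     9
DUP_TOP          9 9
BINARY_ADD       18
POP_TOP          (empty)
LOAD_CONST 1     1
POP_TOP          (empty)
LOAD_CONST 11    11
LOAD_CONST 58    11 58
POP_TOP          11
LOAD_CONST -7    11 -7
BINARY_SUBTRACT  18
UNARY_NEGATIVE   -18

-18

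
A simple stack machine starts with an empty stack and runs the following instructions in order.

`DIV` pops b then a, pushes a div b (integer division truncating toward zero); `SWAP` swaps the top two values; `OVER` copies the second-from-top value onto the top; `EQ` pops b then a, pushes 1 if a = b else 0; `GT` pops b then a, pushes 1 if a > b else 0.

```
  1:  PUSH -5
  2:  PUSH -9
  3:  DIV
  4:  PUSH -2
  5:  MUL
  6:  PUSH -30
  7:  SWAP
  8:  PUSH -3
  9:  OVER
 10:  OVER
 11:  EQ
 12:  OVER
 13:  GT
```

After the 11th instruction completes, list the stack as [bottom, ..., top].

[-30, 0, -3, 0]

PUSH -5  : -5
PUSH -9  : -5 -9
DIV      : 0
PUSH -2  : 0 -2
MUL      : 0
PUSH -30 : 0 -30
SWAP     : -30 0
PUSH -3  : -30 0 -3
OVER     : -30 0 -3 0
OVER     : -30 0 -3 0 -3
EQ       : -30 0 -3 0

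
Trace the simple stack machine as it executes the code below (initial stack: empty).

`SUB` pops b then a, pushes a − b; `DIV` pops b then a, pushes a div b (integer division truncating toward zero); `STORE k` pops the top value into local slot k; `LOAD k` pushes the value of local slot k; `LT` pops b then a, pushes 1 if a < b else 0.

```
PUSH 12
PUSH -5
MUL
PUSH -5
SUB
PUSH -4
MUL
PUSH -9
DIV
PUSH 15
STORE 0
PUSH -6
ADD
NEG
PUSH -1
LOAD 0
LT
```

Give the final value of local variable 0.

15

PUSH 12 -> [12]
PUSH -5 -> [12, -5]
MUL     -> [-60]
PUSH -5 -> [-60, -5]
SUB     -> [-55]
PUSH -4 -> [-55, -4]
MUL     -> [220]
PUSH -9 -> [220, -9]
DIV     -> [-24]
PUSH 15 -> [-24, 15]
STORE 0 -> [-24]
PUSH -6 -> [-24, -6]
ADD     -> [-30]
NEG     -> [30]
PUSH -1 -> [30, -1]
LOAD 0  -> [30, -1, 15]
LT      -> [30, 1]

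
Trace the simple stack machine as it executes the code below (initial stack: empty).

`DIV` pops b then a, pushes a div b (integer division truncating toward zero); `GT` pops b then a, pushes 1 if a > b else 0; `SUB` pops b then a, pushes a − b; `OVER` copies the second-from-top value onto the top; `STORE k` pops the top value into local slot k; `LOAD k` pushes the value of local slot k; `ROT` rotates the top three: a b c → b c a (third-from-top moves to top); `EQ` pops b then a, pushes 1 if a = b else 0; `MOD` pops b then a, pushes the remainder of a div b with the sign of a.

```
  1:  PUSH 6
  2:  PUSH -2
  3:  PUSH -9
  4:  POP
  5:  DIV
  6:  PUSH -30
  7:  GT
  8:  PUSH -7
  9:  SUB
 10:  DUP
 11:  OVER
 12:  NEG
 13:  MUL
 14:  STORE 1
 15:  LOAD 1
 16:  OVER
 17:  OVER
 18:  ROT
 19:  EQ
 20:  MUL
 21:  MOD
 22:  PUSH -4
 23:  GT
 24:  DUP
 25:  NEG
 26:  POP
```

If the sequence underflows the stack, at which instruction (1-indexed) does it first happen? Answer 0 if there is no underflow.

PUSH 6   : [6]
PUSH -2  : [6, -2]
PUSH -9  : [6, -2, -9]
POP      : [6, -2]
DIV      : [-3]
PUSH -30 : [-3, -30]
GT       : [1]
PUSH -7  : [1, -7]
SUB      : [8]
DUP      : [8, 8]
OVER     : [8, 8, 8]
NEG      : [8, 8, -8]
MUL      : [8, -64]
STORE 1  : [8]
LOAD 1   : [8, -64]
OVER     : [8, -64, 8]
OVER     : [8, -64, 8, -64]
ROT      : [8, 8, -64, -64]
EQ       : [8, 8, 1]
MUL      : [8, 8]
MOD      : [0]
PUSH -4  : [0, -4]
GT       : [1]
DUP      : [1, 1]
NEG      : [1, -1]
POP      : [1]

0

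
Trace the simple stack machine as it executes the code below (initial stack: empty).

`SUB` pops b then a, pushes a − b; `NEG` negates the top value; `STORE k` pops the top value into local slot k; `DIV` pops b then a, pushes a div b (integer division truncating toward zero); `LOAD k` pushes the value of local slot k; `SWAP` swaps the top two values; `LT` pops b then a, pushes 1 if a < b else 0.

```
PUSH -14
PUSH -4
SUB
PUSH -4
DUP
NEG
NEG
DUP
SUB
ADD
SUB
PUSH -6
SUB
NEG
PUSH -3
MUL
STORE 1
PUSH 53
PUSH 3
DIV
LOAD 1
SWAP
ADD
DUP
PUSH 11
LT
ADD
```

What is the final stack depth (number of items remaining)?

1

PUSH -14 → [-14]
PUSH -4  → [-14, -4]
SUB      → [-10]
PUSH -4  → [-10, -4]
DUP      → [-10, -4, -4]
NEG      → [-10, -4, 4]
NEG      → [-10, -4, -4]
DUP      → [-10, -4, -4, -4]
SUB      → [-10, -4, 0]
ADD      → [-10, -4]
SUB      → [-6]
PUSH -6  → [-6, -6]
SUB      → [0]
NEG      → [0]
PUSH -3  → [0, -3]
MUL      → [0]
STORE 1  → []
PUSH 53  → [53]
PUSH 3   → [53, 3]
DIV      → [17]
LOAD 1   → [17, 0]
SWAP     → [0, 17]
ADD      → [17]
DUP      → [17, 17]
PUSH 11  → [17, 17, 11]
LT       → [17, 0]
ADD      → [17]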